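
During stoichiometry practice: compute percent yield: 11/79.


% yield = actual/theoretical × 100
= 11/79 × 100
= 13.92%

13.92%


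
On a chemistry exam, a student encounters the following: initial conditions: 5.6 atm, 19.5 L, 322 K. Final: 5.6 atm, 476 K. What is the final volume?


P1V1/T1 = P2V2/T2
V2 = P1V1T2/(T1P2)
= 5.6×19.5×476/(322×5.6)
= 28.826 L

28.826 L


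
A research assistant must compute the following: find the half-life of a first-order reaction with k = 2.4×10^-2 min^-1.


t½ = ln2/k = 0.693147/(2.4×10^-2 min^-1)
= 28.88 min

28.88 min


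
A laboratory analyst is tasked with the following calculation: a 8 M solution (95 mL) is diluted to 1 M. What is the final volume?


C1V1 = C2V2
8 × 95 = 1 × V2
V2 = 760/1 = 760.0 mL

760.0 mL


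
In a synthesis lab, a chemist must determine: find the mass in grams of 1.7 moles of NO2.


M(NO2) = 46.01 g/mol
mass = n × M = 1.7 × 46.01 = 78.22 g

78.22 g


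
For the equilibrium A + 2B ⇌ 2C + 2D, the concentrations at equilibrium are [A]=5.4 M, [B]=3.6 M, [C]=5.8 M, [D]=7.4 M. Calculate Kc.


Kc = [C]^2[D]^2/([A][B]^2)
= (5.8^2 × 7.4^2)/(5.4^1 × 3.6^2)
= 1842.1264/69.984
= 26.32

26.32


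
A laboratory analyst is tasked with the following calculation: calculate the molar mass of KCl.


M(KCl) = 1×39.1 + 1×35.45
= 39.1 + 35.45
= 74.55 g/mol

74.55 g/mol


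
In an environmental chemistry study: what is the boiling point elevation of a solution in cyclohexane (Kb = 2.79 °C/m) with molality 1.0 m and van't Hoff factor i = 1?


ΔTb = Kb × m × i
= 2.79 × 1.0 × 1
= 2.79 °C

2.79 °C


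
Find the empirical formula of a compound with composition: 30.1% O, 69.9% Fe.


Assume 100 g sample. Moles of each element:
  O: 30.1/16.0 = 1.881 mol
  Fe: 69.9/55.85 = 1.252 mol
Divide by smallest (1.252):
  O: 1.881/1.252 = 1.5
  Fe: 1.252/1.252 = 1.0
Multiply all ratios by 2 to obtain whole numbers.
Empirical formula: Fe2O3

Fe2O3


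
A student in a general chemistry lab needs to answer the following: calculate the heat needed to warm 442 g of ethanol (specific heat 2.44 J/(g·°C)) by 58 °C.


q = mcΔT = 442 × 2.44 × 58
= 62551.84 J

62551.84 J


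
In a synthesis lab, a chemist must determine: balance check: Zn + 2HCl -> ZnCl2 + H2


Equation: Zn + 2HCl -> ZnCl2 + H2
Check atoms: Cl: 2=2, H: 2=2, Zn: 1=1
Balanced

Yes, balanced


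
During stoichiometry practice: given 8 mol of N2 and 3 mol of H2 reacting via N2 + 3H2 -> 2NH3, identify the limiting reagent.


Mole ratio available / coefficient:
  N2: 8/1 = 8.000
  H2: 3/3 = 1.000
Smaller ratio is limiting.

H2


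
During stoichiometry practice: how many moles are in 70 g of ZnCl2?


M(ZnCl2) = 136.28 g/mol
n = mass/M = 70/136.28 = 0.5136 mol

0.5136 mol


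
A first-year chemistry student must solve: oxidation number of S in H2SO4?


2(+1) + x + 4(-2) = 0, so x = +6
Oxidation number: +6

+6


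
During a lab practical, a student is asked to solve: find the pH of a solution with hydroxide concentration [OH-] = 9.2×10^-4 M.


pOH = -log10([OH-]) = -log10(9.2×10^-4)
= 4 - log10(9.2) = 3.04
pH = 14 - pOH = 14 - 3.04 = 10.96

10.96


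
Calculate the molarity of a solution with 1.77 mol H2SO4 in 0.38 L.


M = n/V = 1.77/0.38 = 4.658 mol/L

4.658 M


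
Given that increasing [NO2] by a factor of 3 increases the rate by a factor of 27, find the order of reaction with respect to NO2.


rate ∝ [NO2]^n
3^n = 27 → n = 3
Order in NO2: 3

3


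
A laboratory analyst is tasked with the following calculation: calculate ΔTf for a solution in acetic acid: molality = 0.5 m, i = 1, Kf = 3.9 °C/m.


ΔTf = Kf × m × i
= 3.9 × 0.5 × 1
= 1.95 °C

1.95 °C


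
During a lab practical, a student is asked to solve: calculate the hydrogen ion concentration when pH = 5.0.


[H+] = 10^(-pH) = 10^(-5.0)
= 1.0×10^-5 M

1.0×10^-5 M


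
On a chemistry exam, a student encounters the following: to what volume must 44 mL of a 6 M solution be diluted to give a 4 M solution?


C1V1 = C2V2
6 × 44 = 4 × V2
V2 = 264/4 = 66.0 mL

66.0 mL


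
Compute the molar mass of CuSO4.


M(CuSO4) = 1×63.55 + 1×32.07 + 4×16.0
= 63.55 + 32.07 + 64.0
= 159.62 g/mol

159.62 g/mol


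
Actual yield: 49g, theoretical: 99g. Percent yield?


% yield = actual/theoretical × 100
= 49/99 × 100
= 49.49%

49.49%


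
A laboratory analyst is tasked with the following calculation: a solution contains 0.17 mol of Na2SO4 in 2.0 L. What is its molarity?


M = n/V = 0.17/2.0 = 0.085 mol/L

0.085 M


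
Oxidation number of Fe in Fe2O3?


2x + 3(-2) = 0, so x = +3
Oxidation number: +3

+3


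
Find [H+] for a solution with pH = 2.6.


[H+] = 10^(-pH) = 10^(-2.6)
= 2.51×10^-3 M

2.51×10^-3 M


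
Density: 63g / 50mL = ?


ρ = mass/volume
= 63/50
= 1.26 g/mL

1.26 g/mL


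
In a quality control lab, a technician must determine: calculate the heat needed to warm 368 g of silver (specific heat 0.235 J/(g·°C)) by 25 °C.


q = mcΔT = 368 × 0.235 × 25
= 2162.00 J

2162.00 J


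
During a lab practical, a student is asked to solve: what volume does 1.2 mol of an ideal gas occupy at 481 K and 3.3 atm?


PV = nRT  (R = 0.08206 L·atm/(mol·K))
V = nRT/P = 1.2×0.08206×481/3.3
= 14.353 L

14.353 L


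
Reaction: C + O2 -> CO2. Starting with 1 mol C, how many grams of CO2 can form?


Mole ratio CO2:C = 1:1
n(CO2) = 1 × 1/1 = 1.000 mol
mass = 1.000 × 44.01 = 44.01 g

44.01 g


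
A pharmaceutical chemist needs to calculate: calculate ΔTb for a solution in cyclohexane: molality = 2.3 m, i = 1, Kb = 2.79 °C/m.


ΔTb = Kb × m × i
= 2.79 × 2.3 × 1
= 6.417 °C

6.417 °C


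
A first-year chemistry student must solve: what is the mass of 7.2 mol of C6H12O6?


M(C6H12O6) = 180.16 g/mol
mass = n × M = 7.2 × 180.16 = 1297.15 g

1297.15 g


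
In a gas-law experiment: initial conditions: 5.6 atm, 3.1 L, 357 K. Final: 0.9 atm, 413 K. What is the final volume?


P1V1/T1 = P2V2/T2
V2 = P1V1T2/(T1P2)
= 5.6×3.1×413/(357×0.9)
= 22.315 L

22.315 L


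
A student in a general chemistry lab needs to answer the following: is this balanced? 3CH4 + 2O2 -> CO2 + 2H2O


Equation: 3CH4 + 2O2 -> CO2 + 2H2O
Check atoms: C: 3≠1, H: 12≠4, O: 4=4
Not balanced

No, not balanced


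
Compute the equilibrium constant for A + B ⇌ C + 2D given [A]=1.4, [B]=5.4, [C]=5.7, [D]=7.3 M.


Kc = [C][D]^2/([A][B])
= (5.7^1 × 7.3^2)/(1.4^1 × 5.4^1)
= 303.753/7.56
= 40.18

40.18


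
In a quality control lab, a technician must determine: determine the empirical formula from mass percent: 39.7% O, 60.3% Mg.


Assume 100 g sample. Moles of each element:
  O: 39.7/16.0 = 2.481 mol
  Mg: 60.3/24.31 = 2.48 mol
Divide by smallest (2.48):
  O: 2.481/2.48 = 1.0
  Mg: 2.48/2.48 = 1.0
Empirical formula: MgO

MgO


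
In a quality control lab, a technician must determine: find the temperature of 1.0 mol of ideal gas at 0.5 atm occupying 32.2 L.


PV = nRT  (R = 0.08206 L·atm/(mol·K))
T = PV/(nR) = 0.5×32.2/(1.0×0.08206)
= 16.10/0.082060
= 196.20 K

196.20 K


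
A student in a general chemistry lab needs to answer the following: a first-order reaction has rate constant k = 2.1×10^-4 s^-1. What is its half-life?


t½ = ln2/k = 0.693147/(2.1×10^-4 s^-1)
= 3301 s

3301 s


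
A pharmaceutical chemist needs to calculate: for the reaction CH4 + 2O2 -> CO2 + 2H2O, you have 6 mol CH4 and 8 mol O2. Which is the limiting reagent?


Mole ratio available / coefficient:
  CH4: 6/1 = 6.000
  O2: 8/2 = 4.000
Smaller ratio is limiting.

O2


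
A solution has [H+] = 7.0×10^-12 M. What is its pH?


pH = -log10([H+]) = -log10(7.0×10^-12)
= 12 - log10(7.0)
= 12 - 0.85
= 11.15

11.15


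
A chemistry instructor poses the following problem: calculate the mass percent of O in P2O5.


M(P2O5) = 2×30.97 + 5×16.0 = 141.94 g/mol
Mass of O = 5 × 16.0 = 80.00 g/mol
% O = 80.00/141.94 × 100 = 56.36%

56.36%


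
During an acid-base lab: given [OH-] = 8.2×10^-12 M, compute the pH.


pOH = -log10([OH-]) = -log10(8.2×10^-12)
= 12 - log10(8.2) = 11.09
pH = 14 - pOH = 14 - 11.09 = 2.91

2.91


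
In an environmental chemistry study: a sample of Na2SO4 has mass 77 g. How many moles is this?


M(Na2SO4) = 142.05 g/mol
n = mass/M = 77/142.05 = 0.5421 mol

0.5421 mol


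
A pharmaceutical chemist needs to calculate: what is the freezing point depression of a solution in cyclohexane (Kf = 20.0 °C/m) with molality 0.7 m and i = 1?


ΔTf = Kf × m × i
= 20.0 × 0.7 × 1
= 14.0 °C

14.0 °C


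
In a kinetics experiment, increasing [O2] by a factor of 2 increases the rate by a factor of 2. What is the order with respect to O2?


rate ∝ [O2]^n
2^n = 2 → n = 1
Order in O2: 1

1


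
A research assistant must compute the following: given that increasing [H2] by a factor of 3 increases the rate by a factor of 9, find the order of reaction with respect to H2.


rate ∝ [H2]^n
3^n = 9 → n = 2
Order in H2: 2

2


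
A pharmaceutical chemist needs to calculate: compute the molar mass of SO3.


M(SO3) = 1×32.07 + 3×16.0
= 32.07 + 48.0
= 80.07 g/mol

80.07 g/mol


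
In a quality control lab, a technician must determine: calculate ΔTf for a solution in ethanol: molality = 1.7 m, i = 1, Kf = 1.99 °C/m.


ΔTf = Kf × m × i
= 1.99 × 1.7 × 1
= 3.383 °C

3.383 °C


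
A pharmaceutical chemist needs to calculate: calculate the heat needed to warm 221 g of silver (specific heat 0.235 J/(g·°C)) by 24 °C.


q = mcΔT = 221 × 0.235 × 24
= 1246.44 J

1246.44 J


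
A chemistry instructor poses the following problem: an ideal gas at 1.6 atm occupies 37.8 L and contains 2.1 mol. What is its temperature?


PV = nRT  (R = 0.08206 L·atm/(mol·K))
T = PV/(nR) = 1.6×37.8/(2.1×0.08206)
= 60.48/0.172326
= 350.96 K

350.96 K


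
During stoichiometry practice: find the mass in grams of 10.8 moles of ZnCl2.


M(ZnCl2) = 136.28 g/mol
mass = n × M = 10.8 × 136.28 = 1471.82 g

1471.82 g


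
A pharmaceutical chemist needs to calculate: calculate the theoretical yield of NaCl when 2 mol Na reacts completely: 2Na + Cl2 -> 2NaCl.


Mole ratio NaCl:Na = 2:2
n(NaCl) = 2 × 2/2 = 2.000 mol
mass = 2.000 × 58.44 = 116.88 g

116.88 g


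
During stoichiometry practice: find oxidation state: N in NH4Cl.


x + 4(+1) + (-1) = 0, so x = -3
Oxidation number: -3

-3


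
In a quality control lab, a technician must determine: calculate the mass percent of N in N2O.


M(N2O) = 2×14.01 + 1×16.0 = 44.02 g/mol
Mass of N = 2 × 14.01 = 28.02 g/mol
% N = 28.02/44.02 × 100 = 63.65%

63.65%


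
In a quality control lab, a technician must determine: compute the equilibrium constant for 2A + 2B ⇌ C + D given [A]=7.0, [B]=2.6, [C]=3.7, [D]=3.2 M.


Kc = [C][D]/([A]^2[B]^2)
= (3.7^1 × 3.2^1)/(7.0^2 × 2.6^2)
= 11.84/331.24
= 0.03574

0.03574


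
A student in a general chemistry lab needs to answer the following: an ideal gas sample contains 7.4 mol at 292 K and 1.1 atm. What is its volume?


PV = nRT  (R = 0.08206 L·atm/(mol·K))
V = nRT/P = 7.4×0.08206×292/1.1
= 161.196 L

161.196 L


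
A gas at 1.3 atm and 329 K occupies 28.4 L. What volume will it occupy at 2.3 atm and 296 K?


P1V1/T1 = P2V2/T2
V2 = P1V1T2/(T1P2)
= 1.3×28.4×296/(329×2.3)
= 14.442 L

14.442 L


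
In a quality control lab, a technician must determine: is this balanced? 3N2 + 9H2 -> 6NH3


Equation: 3N2 + 9H2 -> 6NH3
Check atoms: H: 18=18, N: 6=6
Balanced

Yes, balanced


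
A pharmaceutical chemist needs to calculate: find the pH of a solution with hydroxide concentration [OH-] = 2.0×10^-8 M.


pOH = -log10([OH-]) = -log10(2.0×10^-8)
= 8 - log10(2.0) = 7.7
pH = 14 - pOH = 14 - 7.7 = 6.3

6.3


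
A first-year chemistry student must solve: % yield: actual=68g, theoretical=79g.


% yield = actual/theoretical × 100
= 68/79 × 100
= 86.08%

86.08%


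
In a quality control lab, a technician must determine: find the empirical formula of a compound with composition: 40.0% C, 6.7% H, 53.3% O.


Assume 100 g sample. Moles of each element:
  C: 40.0/12.01 = 3.331 mol
  H: 6.7/1.008 = 6.647 mol
  O: 53.3/16.0 = 3.331 mol
Divide by smallest (3.331):
  C: 3.331/3.331 = 1.0
  H: 6.647/3.331 = 2.0
  O: 3.331/3.331 = 1.0
Empirical formula: CH2O

CH2O


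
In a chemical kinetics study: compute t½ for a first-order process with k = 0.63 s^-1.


t½ = ln2/k = 0.693147/(0.63 s^-1)
= 1.100 s

1.100 s


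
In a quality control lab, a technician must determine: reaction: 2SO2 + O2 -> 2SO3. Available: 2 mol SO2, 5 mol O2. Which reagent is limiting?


Mole ratio available / coefficient:
  SO2: 2/2 = 1.000
  O2: 5/1 = 5.000
Smaller ratio is limiting.

SO2


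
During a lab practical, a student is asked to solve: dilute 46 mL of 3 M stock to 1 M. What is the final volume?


C1V1 = C2V2
3 × 46 = 1 × V2
V2 = 138/1 = 138.0 mL

138.0 mL


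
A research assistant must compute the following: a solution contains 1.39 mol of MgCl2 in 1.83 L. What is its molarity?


M = n/V = 1.39/1.83 = 0.760 mol/L

0.760 M


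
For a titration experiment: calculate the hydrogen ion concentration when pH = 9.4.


[H+] = 10^(-pH) = 10^(-9.4)
= 3.98×10^-10 M

3.98×10^-10 M


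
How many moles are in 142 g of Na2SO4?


M(Na2SO4) = 142.05 g/mol
n = mass/M = 142/142.05 = 0.9996 mol

0.9996 mol


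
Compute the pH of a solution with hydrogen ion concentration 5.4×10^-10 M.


pH = -log10([H+]) = -log10(5.4×10^-10)
= 10 - log10(5.4)
= 10 - 0.73
= 9.27

9.27


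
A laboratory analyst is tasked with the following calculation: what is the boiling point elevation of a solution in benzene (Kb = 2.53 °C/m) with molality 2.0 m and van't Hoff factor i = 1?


ΔTb = Kb × m × i
= 2.53 × 2.0 × 1
= 5.06 °C

5.06 °C


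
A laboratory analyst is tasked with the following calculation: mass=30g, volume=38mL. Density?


ρ = mass/volume
= 30/38
= 0.789 g/mL

0.789 g/mL


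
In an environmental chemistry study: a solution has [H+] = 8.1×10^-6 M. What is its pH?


pH = -log10([H+]) = -log10(8.1×10^-6)
= 6 - log10(8.1)
= 6 - 0.91
= 5.09

5.09


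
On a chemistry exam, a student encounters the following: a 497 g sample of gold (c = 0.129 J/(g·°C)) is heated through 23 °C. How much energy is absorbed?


q = mcΔT = 497 × 0.129 × 23
= 1474.60 J

1474.60 J


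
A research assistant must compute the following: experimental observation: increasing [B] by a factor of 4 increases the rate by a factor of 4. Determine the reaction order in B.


rate ∝ [B]^n
4^n = 4 → n = 1
Order in B: 1

1


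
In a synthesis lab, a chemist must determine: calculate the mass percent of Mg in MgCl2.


M(MgCl2) = 1×24.31 + 2×35.45 = 95.21 g/mol
Mass of Mg = 1 × 24.31 = 24.31 g/mol
% Mg = 24.31/95.21 × 100 = 25.53%

25.53%


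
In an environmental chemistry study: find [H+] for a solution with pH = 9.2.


[H+] = 10^(-pH) = 10^(-9.2)
= 6.31×10^-10 M

6.31×10^-10 M


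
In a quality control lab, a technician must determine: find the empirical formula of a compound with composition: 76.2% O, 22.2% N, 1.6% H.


Assume 100 g sample. Moles of each element:
  O: 76.2/16.0 = 4.763 mol
  N: 22.2/14.01 = 1.585 mol
  H: 1.6/1.008 = 1.587 mol
Divide by smallest (1.585):
  O: 4.763/1.585 = 3.01
  N: 1.585/1.585 = 1.0
  H: 1.587/1.585 = 1.0
Empirical formula: HNO3

HNO3


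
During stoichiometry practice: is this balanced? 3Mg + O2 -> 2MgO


Equation: 3Mg + O2 -> 2MgO
Check atoms: Mg: 3≠2, O: 2=2
Not balanced

No, not balanced


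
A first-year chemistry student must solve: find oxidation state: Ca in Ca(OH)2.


Group 2 metal: +2
Oxidation number: +2

+2


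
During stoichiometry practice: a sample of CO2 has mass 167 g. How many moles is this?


M(CO2) = 44.01 g/mol
n = mass/M = 167/44.01 = 3.7946 mol

3.7946 mol


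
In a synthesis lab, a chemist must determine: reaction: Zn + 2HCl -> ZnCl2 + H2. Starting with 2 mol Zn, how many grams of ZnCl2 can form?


Mole ratio ZnCl2:Zn = 1:1
n(ZnCl2) = 2 × 1/1 = 2.000 mol
mass = 2.000 × 136.28 = 272.56 g

272.56 g


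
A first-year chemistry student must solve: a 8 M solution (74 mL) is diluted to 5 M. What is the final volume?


C1V1 = C2V2
8 × 74 = 5 × V2
V2 = 592/5 = 118.4 mL

118.4 mL


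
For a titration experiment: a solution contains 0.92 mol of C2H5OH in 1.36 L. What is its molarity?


M = n/V = 0.92/1.36 = 0.676 mol/L

0.676 M


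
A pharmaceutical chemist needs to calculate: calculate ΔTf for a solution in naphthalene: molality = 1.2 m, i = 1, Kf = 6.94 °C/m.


ΔTf = Kf × m × i
= 6.94 × 1.2 × 1
= 8.328 °C

8.328 °C


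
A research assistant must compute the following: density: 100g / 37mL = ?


ρ = mass/volume
= 100/37
= 2.703 g/mL

2.703 g/mL


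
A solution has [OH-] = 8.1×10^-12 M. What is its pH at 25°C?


pOH = -log10([OH-]) = -log10(8.1×10^-12)
= 12 - log10(8.1) = 11.09
pH = 14 - pOH = 14 - 11.09 = 2.91

2.91


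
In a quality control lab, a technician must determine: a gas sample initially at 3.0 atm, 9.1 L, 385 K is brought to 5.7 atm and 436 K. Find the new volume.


P1V1/T1 = P2V2/T2
V2 = P1V1T2/(T1P2)
= 3.0×9.1×436/(385×5.7)
= 5.424 L

5.424 L


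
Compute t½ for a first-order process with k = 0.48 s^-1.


t½ = ln2/k = 0.693147/(0.48 s^-1)
= 1.444 s

1.444 s


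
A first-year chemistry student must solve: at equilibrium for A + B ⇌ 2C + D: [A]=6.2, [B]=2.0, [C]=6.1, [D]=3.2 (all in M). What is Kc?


Kc = [C]^2[D]/([A][B])
= (6.1^2 × 3.2^1)/(6.2^1 × 2.0^1)
= 119.072/12.4
= 9.603

9.603


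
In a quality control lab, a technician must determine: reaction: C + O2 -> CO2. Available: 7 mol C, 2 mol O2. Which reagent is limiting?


Mole ratio available / coefficient:
  C: 7/1 = 7.000
  O2: 2/1 = 2.000
Smaller ratio is limiting.

O2


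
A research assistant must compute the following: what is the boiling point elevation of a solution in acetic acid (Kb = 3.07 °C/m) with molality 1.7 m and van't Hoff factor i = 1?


ΔTb = Kb × m × i
= 3.07 × 1.7 × 1
= 5.219 °C

5.219 °C


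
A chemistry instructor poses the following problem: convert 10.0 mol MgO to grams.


M(MgO) = 40.31 g/mol
mass = n × M = 10.0 × 40.31 = 403.10 g

403.10 g


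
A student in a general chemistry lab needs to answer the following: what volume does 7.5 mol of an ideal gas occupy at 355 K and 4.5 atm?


PV = nRT  (R = 0.08206 L·atm/(mol·K))
V = nRT/P = 7.5×0.08206×355/4.5
= 48.552 L

48.552 L


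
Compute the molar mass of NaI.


M(NaI) = 1×22.99 + 1×126.9
= 22.99 + 126.9
= 149.89 g/mol

149.89 g/mol


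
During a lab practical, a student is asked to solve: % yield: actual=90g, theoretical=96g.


% yield = actual/theoretical × 100
= 90/96 × 100
= 93.75%

93.75%


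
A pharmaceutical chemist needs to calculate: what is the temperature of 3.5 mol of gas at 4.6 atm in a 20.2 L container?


PV = nRT  (R = 0.08206 L·atm/(mol·K))
T = PV/(nR) = 4.6×20.2/(3.5×0.08206)
= 92.92/0.287210
= 323.53 K

323.53 K


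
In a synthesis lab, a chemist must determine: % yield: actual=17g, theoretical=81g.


% yield = actual/theoretical × 100
= 17/81 × 100
= 20.99%

20.99%


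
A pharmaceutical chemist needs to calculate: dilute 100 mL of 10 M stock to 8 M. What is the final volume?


C1V1 = C2V2
10 × 100 = 8 × V2
V2 = 1000/8 = 125.0 mL

125.0 mL


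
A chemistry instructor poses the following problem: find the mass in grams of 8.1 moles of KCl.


M(KCl) = 74.55 g/mol
mass = n × M = 8.1 × 74.55 = 603.86 g

603.86 g


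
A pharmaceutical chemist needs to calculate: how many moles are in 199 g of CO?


M(CO) = 28.01 g/mol
n = mass/M = 199/28.01 = 7.1046 mol

7.1046 mol


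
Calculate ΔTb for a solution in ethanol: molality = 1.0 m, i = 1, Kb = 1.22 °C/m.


ΔTb = Kb × m × i
= 1.22 × 1.0 × 1
= 1.22 °C

1.22 °C


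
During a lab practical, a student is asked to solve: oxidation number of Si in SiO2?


x + 2(-2) = 0, so x = +4
Oxidation number: +4

+4


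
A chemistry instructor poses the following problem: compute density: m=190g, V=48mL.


ρ = mass/volume
= 190/48
= 3.958 g/mL

3.958 g/mL


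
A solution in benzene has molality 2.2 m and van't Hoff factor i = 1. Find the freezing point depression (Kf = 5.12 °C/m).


ΔTf = Kf × m × i
= 5.12 × 2.2 × 1
= 11.264 °C

11.264 °C


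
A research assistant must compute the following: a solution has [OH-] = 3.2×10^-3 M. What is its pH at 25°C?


pOH = -log10([OH-]) = -log10(3.2×10^-3)
= 3 - log10(3.2) = 2.49
pH = 14 - pOH = 14 - 2.49 = 11.51

11.51


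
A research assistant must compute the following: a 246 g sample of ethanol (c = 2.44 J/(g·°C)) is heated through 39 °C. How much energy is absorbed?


q = mcΔT = 246 × 2.44 × 39
= 23409.36 J

23409.36 J


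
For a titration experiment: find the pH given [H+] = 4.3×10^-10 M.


pH = -log10([H+]) = -log10(4.3×10^-10)
= 10 - log10(4.3)
= 10 - 0.63
= 9.37

9.37


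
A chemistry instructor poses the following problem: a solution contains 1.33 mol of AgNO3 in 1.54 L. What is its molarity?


M = n/V = 1.33/1.54 = 0.864 mol/L

0.864 M


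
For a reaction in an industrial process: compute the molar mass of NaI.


M(NaI) = 1×22.99 + 1×126.9
= 22.99 + 126.9
= 149.89 g/mol

149.89 g/mol


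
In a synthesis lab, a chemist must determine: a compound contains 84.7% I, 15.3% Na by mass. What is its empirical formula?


Assume 100 g sample. Moles of each element:
  I: 84.7/126.9 = 0.667 mol
  Na: 15.3/22.99 = 0.666 mol
Divide by smallest (0.666):
  I: 0.667/0.666 = 1.0
  Na: 0.666/0.666 = 1.0
Empirical formula: NaI

NaI


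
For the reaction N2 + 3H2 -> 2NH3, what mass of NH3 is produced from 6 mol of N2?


Mole ratio NH3:N2 = 2:1
n(NH3) = 6 × 2/1 = 12.000 mol
mass = 12.000 × 17.03 = 204.36 g

204.36 g


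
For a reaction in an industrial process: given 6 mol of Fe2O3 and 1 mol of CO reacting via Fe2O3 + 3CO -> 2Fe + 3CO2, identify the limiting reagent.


Mole ratio available / coefficient:
  Fe2O3: 6/1 = 6.000
  CO: 1/3 = 0.333
Smaller ratio is limiting.

CO


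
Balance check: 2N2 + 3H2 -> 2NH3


Equation: 2N2 + 3H2 -> 2NH3
Check atoms: H: 6=6, N: 4≠2
Not balanced

No, not balanced


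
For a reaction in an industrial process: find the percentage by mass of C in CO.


M(CO) = 1×12.01 + 1×16.0 = 28.01 g/mol
Mass of C = 1 × 12.01 = 12.01 g/mol
% C = 12.01/28.01 × 100 = 42.88%

42.88%


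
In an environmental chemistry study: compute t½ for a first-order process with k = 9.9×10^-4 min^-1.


t½ = ln2/k = 0.693147/(9.9×10^-4 min^-1)
= 700.1 min

700.1 min


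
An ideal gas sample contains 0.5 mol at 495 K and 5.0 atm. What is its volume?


PV = nRT  (R = 0.08206 L·atm/(mol·K))
V = nRT/P = 0.5×0.08206×495/5.0
= 4.062 L

4.062 L


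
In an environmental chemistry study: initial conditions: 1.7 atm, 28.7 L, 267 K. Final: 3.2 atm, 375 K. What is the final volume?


P1V1/T1 = P2V2/T2
V2 = P1V1T2/(T1P2)
= 1.7×28.7×375/(267×3.2)
= 21.414 L

21.414 L


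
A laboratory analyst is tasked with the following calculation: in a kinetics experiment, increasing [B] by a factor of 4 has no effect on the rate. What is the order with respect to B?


rate ∝ [B]^n
rate ∝ [B]^0
Order in B: 0

0


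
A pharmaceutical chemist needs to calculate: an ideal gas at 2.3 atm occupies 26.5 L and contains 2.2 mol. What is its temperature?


PV = nRT  (R = 0.08206 L·atm/(mol·K))
T = PV/(nR) = 2.3×26.5/(2.2×0.08206)
= 60.95/0.180532
= 337.61 K

337.61 K


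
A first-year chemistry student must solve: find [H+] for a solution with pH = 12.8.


[H+] = 10^(-pH) = 10^(-12.8)
= 1.58×10^-13 M

1.58×10^-13 M


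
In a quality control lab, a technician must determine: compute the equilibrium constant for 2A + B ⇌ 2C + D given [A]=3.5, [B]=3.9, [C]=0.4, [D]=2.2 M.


Kc = [C]^2[D]/([A]^2[B])
= (0.4^2 × 2.2^1)/(3.5^2 × 3.9^1)
= 0.352/47.775
= 0.007368

0.007368


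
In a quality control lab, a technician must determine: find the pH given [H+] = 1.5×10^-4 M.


pH = -log10([H+]) = -log10(1.5×10^-4)
= 4 - log10(1.5)
= 4 - 0.18
= 3.82

3.82


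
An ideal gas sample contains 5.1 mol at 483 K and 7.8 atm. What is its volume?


PV = nRT  (R = 0.08206 L·atm/(mol·K))
V = nRT/P = 5.1×0.08206×483/7.8
= 25.915 L

25.915 L


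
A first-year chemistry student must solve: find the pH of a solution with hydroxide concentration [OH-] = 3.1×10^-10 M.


pOH = -log10([OH-]) = -log10(3.1×10^-10)
= 10 - log10(3.1) = 9.51
pH = 14 - pOH = 14 - 9.51 = 4.49

4.49


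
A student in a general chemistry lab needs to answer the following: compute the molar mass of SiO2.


M(SiO2) = 1×28.09 + 2×16.0
= 28.09 + 32.0
= 60.09 g/mol

60.09 g/mol


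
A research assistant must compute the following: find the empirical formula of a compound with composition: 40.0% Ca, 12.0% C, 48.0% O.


Assume 100 g sample. Moles of each element:
  Ca: 40.0/40.08 = 0.998 mol
  C: 12.0/12.01 = 0.999 mol
  O: 48.0/16.0 = 3.0 mol
Divide by smallest (0.998):
  Ca: 0.998/0.998 = 1.0
  C: 0.999/0.998 = 1.0
  O: 3.0/0.998 = 3.01
Empirical formula: CaCO3

CaCO3


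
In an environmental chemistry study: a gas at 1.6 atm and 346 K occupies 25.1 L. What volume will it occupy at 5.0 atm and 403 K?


P1V1/T1 = P2V2/T2
V2 = P1V1T2/(T1P2)
= 1.6×25.1×403/(346×5.0)
= 9.355 L

9.355 L


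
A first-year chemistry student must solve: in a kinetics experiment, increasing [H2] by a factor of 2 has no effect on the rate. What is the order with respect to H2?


rate ∝ [H2]^n
rate ∝ [H2]^0
Order in H2: 0

0


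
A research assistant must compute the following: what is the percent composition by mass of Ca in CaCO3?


M(CaCO3) = 1×40.08 + 1×12.01 + 3×16.0 = 100.09 g/mol
Mass of Ca = 1 × 40.08 = 40.08 g/mol
% Ca = 40.08/100.09 × 100 = 40.04%

40.04%


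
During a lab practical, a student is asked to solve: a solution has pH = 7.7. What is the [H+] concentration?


[H+] = 10^(-pH) = 10^(-7.7)
= 2.0×10^-8 M

2.0×10^-8 M


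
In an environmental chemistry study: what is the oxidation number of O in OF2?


F is always -1; 2(-1) + x = 0, so O = +2
Oxidation number: +2

+2


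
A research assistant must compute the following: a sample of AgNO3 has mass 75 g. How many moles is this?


M(AgNO3) = 169.88 g/mol
n = mass/M = 75/169.88 = 0.4415 mol

0.4415 mol


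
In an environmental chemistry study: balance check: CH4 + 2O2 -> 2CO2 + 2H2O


Equation: CH4 + 2O2 -> 2CO2 + 2H2O
Check atoms: C: 1≠2, H: 4=4, O: 4≠6
Not balanced

No, not balanced


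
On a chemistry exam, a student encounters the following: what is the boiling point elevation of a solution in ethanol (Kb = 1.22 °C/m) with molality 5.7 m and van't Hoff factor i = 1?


ΔTb = Kb × m × i
= 1.22 × 5.7 × 1
= 6.954 °C

6.954 °C


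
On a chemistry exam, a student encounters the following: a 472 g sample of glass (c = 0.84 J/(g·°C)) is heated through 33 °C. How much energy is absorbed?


q = mcΔT = 472 × 0.84 × 33
= 13083.84 J

13083.84 J


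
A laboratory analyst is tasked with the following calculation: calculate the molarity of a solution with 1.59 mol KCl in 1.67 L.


M = n/V = 1.59/1.67 = 0.952 mol/L

0.952 M


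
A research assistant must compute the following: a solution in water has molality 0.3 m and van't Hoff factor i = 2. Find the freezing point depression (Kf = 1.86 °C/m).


ΔTf = Kf × m × i
= 1.86 × 0.3 × 2
= 1.116 °C

1.116 °C


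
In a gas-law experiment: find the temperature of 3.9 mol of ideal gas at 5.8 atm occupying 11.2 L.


PV = nRT  (R = 0.08206 L·atm/(mol·K))
T = PV/(nR) = 5.8×11.2/(3.9×0.08206)
= 64.96/0.320034
= 202.98 K

202.98 K


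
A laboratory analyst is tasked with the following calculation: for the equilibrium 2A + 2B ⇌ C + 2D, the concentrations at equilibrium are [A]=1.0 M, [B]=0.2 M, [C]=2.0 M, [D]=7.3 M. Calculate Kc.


Kc = [C][D]^2/([A]^2[B]^2)
= (2.0^1 × 7.3^2)/(1.0^2 × 0.2^2)
= 106.58/0.04
= 2665

2665


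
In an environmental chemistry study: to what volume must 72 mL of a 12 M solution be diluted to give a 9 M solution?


C1V1 = C2V2
12 × 72 = 9 × V2
V2 = 864/9 = 96.0 mL

96.0 mL


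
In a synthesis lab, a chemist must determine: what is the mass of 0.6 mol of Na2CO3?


M(Na2CO3) = 105.99 g/mol
mass = n × M = 0.6 × 105.99 = 63.59 g

63.59 g


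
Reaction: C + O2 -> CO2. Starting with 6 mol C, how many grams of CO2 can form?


Mole ratio CO2:C = 1:1
n(CO2) = 6 × 1/1 = 6.000 mol
mass = 6.000 × 44.01 = 264.06 g

264.06 g


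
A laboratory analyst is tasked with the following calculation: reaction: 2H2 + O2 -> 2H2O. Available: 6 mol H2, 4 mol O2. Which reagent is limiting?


Mole ratio available / coefficient:
  H2: 6/2 = 3.000
  O2: 4/1 = 4.000
Smaller ratio is limiting.

H2


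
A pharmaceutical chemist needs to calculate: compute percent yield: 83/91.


% yield = actual/theoretical × 100
= 83/91 × 100
= 91.21%

91.21%


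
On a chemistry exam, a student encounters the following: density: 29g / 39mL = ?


ρ = mass/volume
= 29/39
= 0.744 g/mL

0.744 g/mL


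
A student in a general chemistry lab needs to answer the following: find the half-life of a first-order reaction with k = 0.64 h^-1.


t½ = ln2/k = 0.693147/(0.64 h^-1)
= 1.083 h

1.083 h


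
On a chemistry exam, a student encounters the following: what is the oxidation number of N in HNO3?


(+1) + x + 3(-2) = 0, so x = +5
Oxidation number: +5

+5


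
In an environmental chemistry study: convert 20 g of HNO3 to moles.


M(HNO3) = 63.02 g/mol
n = mass/M = 20/63.02 = 0.3174 mol

0.3174 mol


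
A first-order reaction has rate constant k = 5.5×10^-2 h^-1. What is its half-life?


t½ = ln2/k = 0.693147/(5.5×10^-2 h^-1)
= 12.60 h

12.60 h


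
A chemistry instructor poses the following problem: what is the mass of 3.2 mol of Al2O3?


M(Al2O3) = 101.96 g/mol
mass = n × M = 3.2 × 101.96 = 326.27 g

326.27 g


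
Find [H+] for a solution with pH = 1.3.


[H+] = 10^(-pH) = 10^(-1.3)
= 5.01×10^-2 M

5.01×10^-2 M


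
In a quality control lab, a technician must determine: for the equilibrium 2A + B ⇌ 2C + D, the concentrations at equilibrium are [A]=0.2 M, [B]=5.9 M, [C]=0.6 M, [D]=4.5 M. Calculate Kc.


Kc = [C]^2[D]/([A]^2[B])
= (0.6^2 × 4.5^1)/(0.2^2 × 5.9^1)
= 1.62/0.236
= 6.864

6.864


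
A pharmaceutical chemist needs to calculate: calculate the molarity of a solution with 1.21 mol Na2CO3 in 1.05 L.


M = n/V = 1.21/1.05 = 1.152 mol/L

1.152 M


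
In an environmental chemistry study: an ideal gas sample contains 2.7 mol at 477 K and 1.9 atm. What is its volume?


PV = nRT  (R = 0.08206 L·atm/(mol·K))
V = nRT/P = 2.7×0.08206×477/1.9
= 55.624 L

55.624 L


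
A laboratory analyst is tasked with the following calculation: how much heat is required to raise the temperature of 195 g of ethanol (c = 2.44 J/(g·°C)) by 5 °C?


q = mcΔT = 195 × 2.44 × 5
= 2379.00 J

2379.00 J


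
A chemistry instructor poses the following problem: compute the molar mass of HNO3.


M(HNO3) = 1×1.008 + 1×14.01 + 3×16.0
= 1.01 + 14.01 + 48.0
= 63.02 g/mol

63.02 g/mol


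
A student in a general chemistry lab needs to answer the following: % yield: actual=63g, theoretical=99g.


% yield = actual/theoretical × 100
= 63/99 × 100
= 63.64%

63.64%


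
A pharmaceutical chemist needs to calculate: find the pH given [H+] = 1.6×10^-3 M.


pH = -log10([H+]) = -log10(1.6×10^-3)
= 3 - log10(1.6)
= 3 - 0.2
= 2.8

2.8


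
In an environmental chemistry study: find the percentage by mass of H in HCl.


M(HCl) = 1×1.008 + 1×35.45 = 36.458 g/mol
Mass of H = 1 × 1.008 = 1.008 g/mol
% H = 1.008/36.458 × 100 = 2.76%

2.76%


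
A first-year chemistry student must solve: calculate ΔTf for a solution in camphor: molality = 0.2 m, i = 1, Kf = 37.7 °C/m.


ΔTf = Kf × m × i
= 37.7 × 0.2 × 1
= 7.54 °C

7.54 °C


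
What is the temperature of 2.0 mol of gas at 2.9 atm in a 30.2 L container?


PV = nRT  (R = 0.08206 L·atm/(mol·K))
T = PV/(nR) = 2.9×30.2/(2.0×0.08206)
= 87.58/0.164120
= 533.63 K

533.63 K


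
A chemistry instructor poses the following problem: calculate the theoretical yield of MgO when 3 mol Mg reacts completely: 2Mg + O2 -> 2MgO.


Mole ratio MgO:Mg = 2:2
n(MgO) = 3 × 2/2 = 3.000 mol
mass = 3.000 × 40.31 = 120.93 g

120.93 g


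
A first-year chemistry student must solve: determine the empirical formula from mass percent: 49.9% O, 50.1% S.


Assume 100 g sample. Moles of each element:
  O: 49.9/16.0 = 3.119 mol
  S: 50.1/32.07 = 1.562 mol
Divide by smallest (1.562):
  O: 3.119/1.562 = 2.0
  S: 1.562/1.562 = 1.0
Empirical formula: SO2

SO2


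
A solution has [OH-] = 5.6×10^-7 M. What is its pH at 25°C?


pOH = -log10([OH-]) = -log10(5.6×10^-7)
= 7 - log10(5.6) = 6.25
pH = 14 - pOH = 14 - 6.25 = 7.75

7.75


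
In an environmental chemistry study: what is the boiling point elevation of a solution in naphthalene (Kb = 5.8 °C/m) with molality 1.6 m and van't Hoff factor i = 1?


ΔTb = Kb × m × i
= 5.8 × 1.6 × 1
= 9.28 °C

9.28 °C


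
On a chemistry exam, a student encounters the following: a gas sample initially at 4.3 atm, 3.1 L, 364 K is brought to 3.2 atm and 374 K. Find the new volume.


P1V1/T1 = P2V2/T2
V2 = P1V1T2/(T1P2)
= 4.3×3.1×374/(364×3.2)
= 4.28 L

4.28 L


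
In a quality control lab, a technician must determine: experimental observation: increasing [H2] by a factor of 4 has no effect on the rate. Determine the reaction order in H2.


rate ∝ [H2]^n
rate ∝ [H2]^0
Order in H2: 0

0


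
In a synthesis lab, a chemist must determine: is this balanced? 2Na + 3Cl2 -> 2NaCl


Equation: 2Na + 3Cl2 -> 2NaCl
Check atoms: Cl: 6≠2, Na: 2=2
Not balanced

No, not balanced


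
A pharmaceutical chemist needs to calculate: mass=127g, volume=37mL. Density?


ρ = mass/volume
= 127/37
= 3.432 g/mL

3.432 g/mL


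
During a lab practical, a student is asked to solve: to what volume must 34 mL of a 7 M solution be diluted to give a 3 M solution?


C1V1 = C2V2
7 × 34 = 3 × V2
V2 = 238/3 = 79.33 mL

79.33 mL


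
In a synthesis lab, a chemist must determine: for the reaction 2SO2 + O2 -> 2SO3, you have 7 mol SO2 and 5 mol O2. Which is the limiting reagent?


Mole ratio available / coefficient:
  SO2: 7/2 = 3.500
  O2: 5/1 = 5.000
Smaller ratio is limiting.

SO2


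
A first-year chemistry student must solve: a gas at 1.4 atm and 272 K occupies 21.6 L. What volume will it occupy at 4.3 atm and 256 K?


P1V1/T1 = P2V2/T2
V2 = P1V1T2/(T1P2)
= 1.4×21.6×256/(272×4.3)
= 6.619 L

6.619 L


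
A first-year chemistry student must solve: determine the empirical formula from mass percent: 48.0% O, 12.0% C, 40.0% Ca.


Assume 100 g sample. Moles of each element:
  O: 48.0/16.0 = 3.0 mol
  C: 12.0/12.01 = 0.999 mol
  Ca: 40.0/40.08 = 0.998 mol
Divide by smallest (0.998):
  O: 3.0/0.998 = 3.01
  C: 0.999/0.998 = 1.0
  Ca: 0.998/0.998 = 1.0
Empirical formula: CaCO3

CaCO3


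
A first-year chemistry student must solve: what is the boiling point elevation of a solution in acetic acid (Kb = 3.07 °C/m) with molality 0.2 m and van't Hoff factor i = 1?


ΔTb = Kb × m × i
= 3.07 × 0.2 × 1
= 0.614 °C

0.614 °C


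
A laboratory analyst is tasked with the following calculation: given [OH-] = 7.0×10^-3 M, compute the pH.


pOH = -log10([OH-]) = -log10(7.0×10^-3)
= 3 - log10(7.0) = 2.15
pH = 14 - pOH = 14 - 2.15 = 11.85

11.85


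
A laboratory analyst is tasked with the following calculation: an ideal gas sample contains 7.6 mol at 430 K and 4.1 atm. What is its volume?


PV = nRT  (R = 0.08206 L·atm/(mol·K))
V = nRT/P = 7.6×0.08206×430/4.1
= 65.408 L

65.408 L


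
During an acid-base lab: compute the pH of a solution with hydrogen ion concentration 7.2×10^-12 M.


pH = -log10([H+]) = -log10(7.2×10^-12)
= 12 - log10(7.2)
= 12 - 0.86
= 11.14

11.14


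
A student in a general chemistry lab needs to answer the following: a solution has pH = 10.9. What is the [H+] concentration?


[H+] = 10^(-pH) = 10^(-10.9)
= 1.26×10^-11 M

1.26×10^-11 M


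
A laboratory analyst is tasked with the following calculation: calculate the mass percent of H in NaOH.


M(NaOH) = 1×22.99 + 1×16.0 + 1×1.008 = 39.998 g/mol
Mass of H = 1 × 1.008 = 1.008 g/mol
% H = 1.008/39.998 × 100 = 2.52%

2.52%


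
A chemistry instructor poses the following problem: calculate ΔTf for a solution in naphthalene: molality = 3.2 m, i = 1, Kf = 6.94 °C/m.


ΔTf = Kf × m × i
= 6.94 × 3.2 × 1
= 22.208 °C

22.208 °C


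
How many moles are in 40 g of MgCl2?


M(MgCl2) = 95.21 g/mol
n = mass/M = 40/95.21 = 0.4201 mol

0.4201 mol


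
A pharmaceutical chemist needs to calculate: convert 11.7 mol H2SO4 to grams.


M(H2SO4) = 98.09 g/mol
mass = n × M = 11.7 × 98.09 = 1147.65 g

1147.65 g


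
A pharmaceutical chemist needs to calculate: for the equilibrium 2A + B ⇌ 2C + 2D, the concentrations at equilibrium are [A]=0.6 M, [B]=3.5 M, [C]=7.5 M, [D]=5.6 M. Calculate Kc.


Kc = [C]^2[D]^2/([A]^2[B])
= (7.5^2 × 5.6^2)/(0.6^2 × 3.5^1)
= 1764/1.26
= 1400

1400


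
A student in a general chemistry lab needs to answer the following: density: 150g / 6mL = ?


ρ = mass/volume
= 150/6
= 25.0 g/mL

25.0 g/mL


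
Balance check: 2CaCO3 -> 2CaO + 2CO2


Equation: 2CaCO3 -> 2CaO + 2CO2
Check atoms: C: 2=2, Ca: 2=2, O: 6=6
Balanced

Yes, balanced


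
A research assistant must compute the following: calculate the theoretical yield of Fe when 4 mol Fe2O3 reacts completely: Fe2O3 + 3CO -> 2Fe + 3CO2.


Mole ratio Fe:Fe2O3 = 2:1
n(Fe) = 4 × 2/1 = 8.000 mol
mass = 8.000 × 55.85 = 446.8 g

446.8 g


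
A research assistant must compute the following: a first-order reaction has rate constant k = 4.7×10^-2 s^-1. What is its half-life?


t½ = ln2/k = 0.693147/(4.7×10^-2 s^-1)
= 14.75 s

14.75 s


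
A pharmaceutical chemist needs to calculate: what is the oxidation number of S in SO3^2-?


x + 3(-2) = -2, so x = +4
Oxidation number: +4

+4


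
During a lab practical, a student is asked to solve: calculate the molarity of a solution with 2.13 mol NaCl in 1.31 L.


M = n/V = 2.13/1.31 = 1.626 mol/L

1.626 M


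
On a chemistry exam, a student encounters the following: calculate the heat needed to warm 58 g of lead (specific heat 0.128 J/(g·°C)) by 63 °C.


q = mcΔT = 58 × 0.128 × 63
= 467.71 J

467.71 J


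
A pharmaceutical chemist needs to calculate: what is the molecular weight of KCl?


M(KCl) = 1×39.1 + 1×35.45
= 39.1 + 35.45
= 74.55 g/mol

74.55 g/mol


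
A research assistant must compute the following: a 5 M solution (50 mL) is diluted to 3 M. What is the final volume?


C1V1 = C2V2
5 × 50 = 3 × V2
V2 = 250/3 = 83.33 mL

83.33 mL


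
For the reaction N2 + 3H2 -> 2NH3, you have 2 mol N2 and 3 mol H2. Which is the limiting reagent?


Mole ratio available / coefficient:
  N2: 2/1 = 2.000
  H2: 3/3 = 1.000
Smaller ratio is limiting.

H2


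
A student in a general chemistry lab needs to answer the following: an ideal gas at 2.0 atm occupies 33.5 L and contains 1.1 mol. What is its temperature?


PV = nRT  (R = 0.08206 L·atm/(mol·K))
T = PV/(nR) = 2.0×33.5/(1.1×0.08206)
= 67.00/0.090266
= 742.25 K

742.25 K
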